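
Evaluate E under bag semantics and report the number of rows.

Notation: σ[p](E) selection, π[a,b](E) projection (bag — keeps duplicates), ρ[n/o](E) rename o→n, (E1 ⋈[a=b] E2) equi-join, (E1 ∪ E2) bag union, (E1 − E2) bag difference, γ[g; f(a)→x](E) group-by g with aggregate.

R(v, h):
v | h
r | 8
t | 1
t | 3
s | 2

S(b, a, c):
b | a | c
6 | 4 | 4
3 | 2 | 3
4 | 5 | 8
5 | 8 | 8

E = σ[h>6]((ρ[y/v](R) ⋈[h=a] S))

Row counts bottom-up:
  R → 4
  ρ[y/v](R) → 4
  S → 4
  (ρ[y/v](R) ⋈[h=a] S) → 2
  σ[h>6]((ρ[y/v](R) ⋈[h=a] S)) → 1

|E| = 1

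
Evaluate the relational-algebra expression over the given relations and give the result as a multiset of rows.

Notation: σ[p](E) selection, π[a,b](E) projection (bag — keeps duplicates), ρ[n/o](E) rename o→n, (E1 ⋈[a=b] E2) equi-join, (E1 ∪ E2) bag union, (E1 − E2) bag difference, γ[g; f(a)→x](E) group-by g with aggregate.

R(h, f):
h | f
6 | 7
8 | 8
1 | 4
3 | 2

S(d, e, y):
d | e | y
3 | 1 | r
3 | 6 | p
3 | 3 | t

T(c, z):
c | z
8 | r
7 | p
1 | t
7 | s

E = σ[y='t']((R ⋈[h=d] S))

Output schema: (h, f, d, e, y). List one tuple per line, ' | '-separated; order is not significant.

Stepwise |·|:
  R → 4
  S → 3
  (R ⋈[h=d] S) → 3
  σ[y='t']((R ⋈[h=d] S)) → 1

== RESULT ==
h | f | d | e | y
3 | 2 | 3 | 3 | t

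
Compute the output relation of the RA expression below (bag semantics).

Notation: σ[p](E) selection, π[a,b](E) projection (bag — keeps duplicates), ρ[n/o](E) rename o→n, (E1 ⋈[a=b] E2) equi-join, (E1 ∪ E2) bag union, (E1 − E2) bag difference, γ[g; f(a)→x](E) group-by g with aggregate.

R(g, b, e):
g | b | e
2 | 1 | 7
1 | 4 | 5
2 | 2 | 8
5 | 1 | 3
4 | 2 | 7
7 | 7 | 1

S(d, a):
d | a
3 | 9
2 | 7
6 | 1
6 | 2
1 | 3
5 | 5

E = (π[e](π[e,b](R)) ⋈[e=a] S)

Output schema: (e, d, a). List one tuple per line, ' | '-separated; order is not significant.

Stepwise |·|:
  R → 6
  π[e,b](R) → 6
  π[e](π[e,b](R)) → 6
  S → 6
  (π[e](π[e,b](R)) ⋈[e=a] S) → 5

== RESULT ==
e | d | a
1 | 6 | 1
3 | 1 | 3
5 | 5 | 5
7 | 2 | 7
7 | 2 | 7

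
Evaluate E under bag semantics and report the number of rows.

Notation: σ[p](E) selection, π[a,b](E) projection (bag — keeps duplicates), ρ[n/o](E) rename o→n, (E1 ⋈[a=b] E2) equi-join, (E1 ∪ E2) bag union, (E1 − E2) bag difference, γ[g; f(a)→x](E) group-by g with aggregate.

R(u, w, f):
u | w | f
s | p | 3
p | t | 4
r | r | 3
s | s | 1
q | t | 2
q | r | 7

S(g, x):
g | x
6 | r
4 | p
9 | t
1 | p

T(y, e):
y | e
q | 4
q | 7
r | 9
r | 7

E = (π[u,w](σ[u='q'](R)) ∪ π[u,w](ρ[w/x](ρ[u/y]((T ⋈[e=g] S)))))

Subexpression sizes:
  R → 6
  σ[u='q'](R) → 2
  π[u,w](σ[u='q'](R)) → 2
  T → 4
  S → 4
  (T ⋈[e=g] S) → 2
  ρ[u/y]((T ⋈[e=g] S)) → 2
  ρ[w/x](ρ[u/y]((T ⋈[e=g] S))) → 2
  π[u,w](ρ[w/x](ρ[u/y]((T ⋈[e=g] S)))) → 2
  (π[u,w](σ[u='q'](R)) ∪ π[u,w](ρ[w/x](ρ[u/y]((T ⋈[e=g] S))))) → 4

|E| = 4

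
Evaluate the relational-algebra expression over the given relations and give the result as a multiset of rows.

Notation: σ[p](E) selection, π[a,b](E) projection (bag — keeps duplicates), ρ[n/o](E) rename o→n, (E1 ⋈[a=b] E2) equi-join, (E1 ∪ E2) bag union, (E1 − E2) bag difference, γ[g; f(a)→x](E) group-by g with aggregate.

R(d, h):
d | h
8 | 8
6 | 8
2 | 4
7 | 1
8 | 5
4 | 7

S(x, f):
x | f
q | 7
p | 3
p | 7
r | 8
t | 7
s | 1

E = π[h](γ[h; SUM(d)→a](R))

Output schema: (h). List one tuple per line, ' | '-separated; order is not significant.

Row counts bottom-up:
  R → 6
  γ[h; SUM(d)→a](R) → 5
  π[h](γ[h; SUM(d)→a](R)) → 5

== RESULT ==
h
1
4
5
7
8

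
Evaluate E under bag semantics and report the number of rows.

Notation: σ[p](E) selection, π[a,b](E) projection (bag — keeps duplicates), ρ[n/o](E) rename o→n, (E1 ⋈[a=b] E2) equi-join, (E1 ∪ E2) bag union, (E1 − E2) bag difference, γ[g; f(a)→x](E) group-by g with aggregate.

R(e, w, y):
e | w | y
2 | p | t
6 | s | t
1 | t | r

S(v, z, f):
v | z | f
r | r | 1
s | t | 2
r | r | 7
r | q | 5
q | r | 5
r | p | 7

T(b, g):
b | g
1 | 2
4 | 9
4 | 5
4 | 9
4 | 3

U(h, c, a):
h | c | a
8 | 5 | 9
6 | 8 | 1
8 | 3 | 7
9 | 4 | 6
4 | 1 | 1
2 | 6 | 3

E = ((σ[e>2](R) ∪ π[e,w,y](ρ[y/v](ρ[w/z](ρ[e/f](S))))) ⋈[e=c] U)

Subexpression sizes:
  R → 3
  σ[e>2](R) → 1
  S → 6
  ρ[e/f](S) → 6
  ρ[w/z](ρ[e/f](S)) → 6
  ρ[y/v](ρ[w/z](ρ[e/f](S))) → 6
  π[e,w,y](ρ[y/v](ρ[w/z](ρ[e/f](S)))) → 6
  (σ[e>2](R) ∪ π[e,w,y](ρ[y/v](ρ[w/z](ρ[e/f](S))))) → 7
  U → 6
  ((σ[e>2](R) ∪ π[e,w,y](ρ[y/v](ρ[w/z](ρ[e/f](S))))) ⋈[e=c] U) → 4

|E| = 4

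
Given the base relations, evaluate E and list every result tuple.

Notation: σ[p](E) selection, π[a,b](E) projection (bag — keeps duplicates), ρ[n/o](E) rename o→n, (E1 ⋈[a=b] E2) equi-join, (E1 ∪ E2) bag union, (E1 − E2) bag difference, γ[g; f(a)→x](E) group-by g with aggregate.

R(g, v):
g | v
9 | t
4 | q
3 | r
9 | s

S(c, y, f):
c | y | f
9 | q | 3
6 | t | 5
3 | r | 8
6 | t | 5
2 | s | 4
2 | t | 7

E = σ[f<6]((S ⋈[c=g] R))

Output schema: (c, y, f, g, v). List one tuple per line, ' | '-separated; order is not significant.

Subexpression sizes:
  S → 6
  R → 4
  (S ⋈[c=g] R) → 3
  σ[f<6]((S ⋈[c=g] R)) → 2

== RESULT ==
c | y | f | g | v
9 | q | 3 | 9 | s
9 | q | 3 | 9 | t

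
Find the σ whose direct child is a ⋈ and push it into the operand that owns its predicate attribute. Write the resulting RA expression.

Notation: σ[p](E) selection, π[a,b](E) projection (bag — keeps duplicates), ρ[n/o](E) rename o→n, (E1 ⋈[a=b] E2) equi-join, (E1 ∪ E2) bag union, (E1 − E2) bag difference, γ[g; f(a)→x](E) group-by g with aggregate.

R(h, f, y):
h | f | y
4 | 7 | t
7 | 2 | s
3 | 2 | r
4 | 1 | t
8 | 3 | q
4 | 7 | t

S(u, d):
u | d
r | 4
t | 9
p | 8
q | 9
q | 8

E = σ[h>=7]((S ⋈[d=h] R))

σ filters on h, owned by the right side.
E' = (S ⋈[d=h] σ[h>=7](R))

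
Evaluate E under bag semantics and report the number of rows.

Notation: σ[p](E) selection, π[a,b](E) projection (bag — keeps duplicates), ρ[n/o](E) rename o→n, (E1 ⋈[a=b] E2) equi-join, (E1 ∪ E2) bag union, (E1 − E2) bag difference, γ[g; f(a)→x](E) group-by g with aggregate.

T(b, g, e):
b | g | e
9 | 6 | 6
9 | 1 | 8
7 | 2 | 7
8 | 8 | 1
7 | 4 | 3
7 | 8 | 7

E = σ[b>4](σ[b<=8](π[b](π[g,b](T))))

Stepwise |·|:
  T → 6
  π[g,b](T) → 6
  π[b](π[g,b](T)) → 6
  σ[b<=8](π[b](π[g,b](T))) → 4
  σ[b>4](σ[b<=8](π[b](π[g,b](T)))) → 4

|E| = 4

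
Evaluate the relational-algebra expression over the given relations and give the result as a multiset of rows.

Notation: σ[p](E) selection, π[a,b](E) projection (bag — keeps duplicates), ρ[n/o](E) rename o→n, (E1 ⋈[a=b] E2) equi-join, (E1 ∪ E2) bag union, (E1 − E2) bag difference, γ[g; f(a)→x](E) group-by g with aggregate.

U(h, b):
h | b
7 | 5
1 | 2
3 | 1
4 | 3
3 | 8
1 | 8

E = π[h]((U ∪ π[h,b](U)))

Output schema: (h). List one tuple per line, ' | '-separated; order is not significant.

Per-node cardinality:
  U → 6
  U → 6
  π[h,b](U) → 6
  (U ∪ π[h,b](U)) → 12
  π[h]((U ∪ π[h,b](U))) → 12

== RESULT ==
h
1
1
1
1
3
3
3
3
4
4
7
7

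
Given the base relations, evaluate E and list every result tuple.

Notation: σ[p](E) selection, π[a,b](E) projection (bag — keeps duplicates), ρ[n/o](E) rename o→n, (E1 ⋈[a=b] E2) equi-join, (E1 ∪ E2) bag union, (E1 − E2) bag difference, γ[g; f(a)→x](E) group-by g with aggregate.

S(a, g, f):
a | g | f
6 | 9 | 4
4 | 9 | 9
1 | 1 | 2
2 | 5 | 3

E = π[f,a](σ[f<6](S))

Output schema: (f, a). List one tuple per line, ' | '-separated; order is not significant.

Row counts bottom-up:
  S → 4
  σ[f<6](S) → 3
  π[f,a](σ[f<6](S)) → 3

== RESULT ==
f | a
2 | 1
3 | 2
4 | 6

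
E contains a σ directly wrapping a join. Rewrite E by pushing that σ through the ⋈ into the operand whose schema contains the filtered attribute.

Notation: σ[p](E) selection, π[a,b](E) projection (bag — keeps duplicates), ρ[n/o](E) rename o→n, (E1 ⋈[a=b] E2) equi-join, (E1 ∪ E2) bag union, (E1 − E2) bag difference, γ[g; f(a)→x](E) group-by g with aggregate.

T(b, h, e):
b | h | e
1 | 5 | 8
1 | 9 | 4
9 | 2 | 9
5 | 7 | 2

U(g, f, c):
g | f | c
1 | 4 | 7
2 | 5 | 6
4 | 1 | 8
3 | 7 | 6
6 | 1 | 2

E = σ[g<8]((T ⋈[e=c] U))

σ filters on g, owned by the right side.
E' = (T ⋈[e=c] σ[g<8](U))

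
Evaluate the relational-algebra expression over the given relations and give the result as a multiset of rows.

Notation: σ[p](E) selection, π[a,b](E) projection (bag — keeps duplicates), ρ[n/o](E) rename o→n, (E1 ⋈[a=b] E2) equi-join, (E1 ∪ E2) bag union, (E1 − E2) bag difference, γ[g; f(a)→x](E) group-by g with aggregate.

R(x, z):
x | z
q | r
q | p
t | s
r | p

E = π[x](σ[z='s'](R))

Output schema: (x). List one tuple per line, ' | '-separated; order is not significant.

Per-node cardinality:
  R → 4
  σ[z='s'](R) → 1
  π[x](σ[z='s'](R)) → 1

== RESULT ==
x
t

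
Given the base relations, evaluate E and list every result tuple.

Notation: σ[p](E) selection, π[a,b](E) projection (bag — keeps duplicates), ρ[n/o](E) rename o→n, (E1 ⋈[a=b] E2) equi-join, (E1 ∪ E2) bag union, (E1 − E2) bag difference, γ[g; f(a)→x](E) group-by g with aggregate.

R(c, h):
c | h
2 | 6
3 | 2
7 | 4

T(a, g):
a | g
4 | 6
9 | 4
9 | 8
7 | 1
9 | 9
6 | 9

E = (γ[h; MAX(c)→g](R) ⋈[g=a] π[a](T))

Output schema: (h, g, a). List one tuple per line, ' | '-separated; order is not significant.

Row counts bottom-up:
  R → 3
  γ[h; MAX(c)→g](R) → 3
  T → 6
  π[a](T) → 6
  (γ[h; MAX(c)→g](R) ⋈[g=a] π[a](T)) → 1

== RESULT ==
h | g | a
4 | 7 | 7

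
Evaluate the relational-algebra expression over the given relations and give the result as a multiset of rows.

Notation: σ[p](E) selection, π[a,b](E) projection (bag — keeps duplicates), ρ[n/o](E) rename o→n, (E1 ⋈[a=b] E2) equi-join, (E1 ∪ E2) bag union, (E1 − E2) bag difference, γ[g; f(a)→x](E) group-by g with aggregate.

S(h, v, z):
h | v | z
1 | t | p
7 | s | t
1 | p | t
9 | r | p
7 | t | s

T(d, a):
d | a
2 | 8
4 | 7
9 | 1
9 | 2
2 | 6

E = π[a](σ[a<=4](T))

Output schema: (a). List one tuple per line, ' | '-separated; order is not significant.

Per-node cardinality:
  T → 5
  σ[a<=4](T) → 2
  π[a](σ[a<=4](T)) → 2

== RESULT ==
a
1
2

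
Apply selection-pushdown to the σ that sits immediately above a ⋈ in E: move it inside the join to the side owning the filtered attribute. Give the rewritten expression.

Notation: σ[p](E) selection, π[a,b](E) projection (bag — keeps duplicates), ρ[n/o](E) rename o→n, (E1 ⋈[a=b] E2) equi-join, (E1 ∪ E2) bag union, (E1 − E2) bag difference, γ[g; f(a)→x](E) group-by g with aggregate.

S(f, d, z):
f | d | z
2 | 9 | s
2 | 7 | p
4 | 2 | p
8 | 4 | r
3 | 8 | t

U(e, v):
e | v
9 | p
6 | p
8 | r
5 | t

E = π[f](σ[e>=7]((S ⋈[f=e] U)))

σ filters on e, owned by the right side.
E' = π[f]((S ⋈[f=e] σ[e>=7](U)))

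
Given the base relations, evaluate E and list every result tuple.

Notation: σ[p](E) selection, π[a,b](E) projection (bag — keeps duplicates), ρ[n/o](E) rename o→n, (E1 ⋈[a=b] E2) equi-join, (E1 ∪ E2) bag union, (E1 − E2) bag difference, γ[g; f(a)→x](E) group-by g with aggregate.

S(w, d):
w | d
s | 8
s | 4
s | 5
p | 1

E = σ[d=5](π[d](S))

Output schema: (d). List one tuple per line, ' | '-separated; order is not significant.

Stepwise |·|:
  S → 4
  π[d](S) → 4
  σ[d=5](π[d](S)) → 1

== RESULT ==
d
5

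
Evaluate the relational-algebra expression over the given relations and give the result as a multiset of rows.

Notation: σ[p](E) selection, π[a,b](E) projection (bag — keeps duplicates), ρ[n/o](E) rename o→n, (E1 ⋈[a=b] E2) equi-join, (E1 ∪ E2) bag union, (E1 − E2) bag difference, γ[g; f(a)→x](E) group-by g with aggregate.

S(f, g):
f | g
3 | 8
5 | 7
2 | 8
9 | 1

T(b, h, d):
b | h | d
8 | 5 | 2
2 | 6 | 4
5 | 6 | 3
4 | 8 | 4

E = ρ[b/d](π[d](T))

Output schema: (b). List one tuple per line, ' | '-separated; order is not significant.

Stepwise |·|:
  T → 4
  π[d](T) → 4
  ρ[b/d](π[d](T)) → 4

== RESULT ==
b
2
3
4
4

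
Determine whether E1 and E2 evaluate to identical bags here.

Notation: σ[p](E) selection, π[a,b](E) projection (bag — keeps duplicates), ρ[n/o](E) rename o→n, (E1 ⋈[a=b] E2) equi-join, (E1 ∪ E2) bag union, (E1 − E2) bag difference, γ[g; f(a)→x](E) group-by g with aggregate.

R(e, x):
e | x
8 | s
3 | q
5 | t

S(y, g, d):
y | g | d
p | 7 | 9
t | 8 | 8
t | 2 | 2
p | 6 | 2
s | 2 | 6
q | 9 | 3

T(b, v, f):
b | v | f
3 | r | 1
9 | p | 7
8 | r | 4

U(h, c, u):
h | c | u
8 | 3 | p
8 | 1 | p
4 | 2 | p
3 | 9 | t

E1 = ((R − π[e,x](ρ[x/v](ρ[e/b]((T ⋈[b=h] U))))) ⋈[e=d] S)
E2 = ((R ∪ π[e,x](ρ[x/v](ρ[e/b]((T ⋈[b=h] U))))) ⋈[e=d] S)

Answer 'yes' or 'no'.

E1 stepwise |·|:
  R → 3
  T → 3
  U → 4
  (T ⋈[b=h] U) → 3
  ρ[e/b]((T ⋈[b=h] U)) → 3
  ρ[x/v](ρ[e/b]((T ⋈[b=h] U))) → 3
  π[e,x](ρ[x/v](ρ[e/b]((T ⋈[b=h] U)))) → 3
  (R − π[e,x](ρ[x/v](ρ[e/b]((T ⋈[b=h] U))))) → 3
  S → 6
  ((R − π[e,x](ρ[x/v](ρ[e/b]((T ⋈[b=h] U))))) ⋈[e=d] S) → 2
E2 stepwise |·|:
  R → 3
  T → 3
  U → 4
  (T ⋈[b=h] U) → 3
  ρ[e/b]((T ⋈[b=h] U)) → 3
  ρ[x/v](ρ[e/b]((T ⋈[b=h] U))) → 3
  π[e,x](ρ[x/v](ρ[e/b]((T ⋈[b=h] U)))) → 3
  (R ∪ π[e,x](ρ[x/v](ρ[e/b]((T ⋈[b=h] U))))) → 6
  S → 6
  ((R ∪ π[e,x](ρ[x/v](ρ[e/b]((T ⋈[b=h] U))))) ⋈[e=d] S) → 5

E1 result:
e | x | y | g | d
3 | q | q | 9 | 3
8 | s | t | 8 | 8
E2 result:
e | x | y | g | d
3 | q | q | 9 | 3
3 | r | q | 9 | 3
8 | r | t | 8 | 8
8 | r | t | 8 | 8
8 | s | t | 8 | 8
Witness: (3, 'r', 'q', 9, 3) appears 0× in E1 but 1× in E2.

no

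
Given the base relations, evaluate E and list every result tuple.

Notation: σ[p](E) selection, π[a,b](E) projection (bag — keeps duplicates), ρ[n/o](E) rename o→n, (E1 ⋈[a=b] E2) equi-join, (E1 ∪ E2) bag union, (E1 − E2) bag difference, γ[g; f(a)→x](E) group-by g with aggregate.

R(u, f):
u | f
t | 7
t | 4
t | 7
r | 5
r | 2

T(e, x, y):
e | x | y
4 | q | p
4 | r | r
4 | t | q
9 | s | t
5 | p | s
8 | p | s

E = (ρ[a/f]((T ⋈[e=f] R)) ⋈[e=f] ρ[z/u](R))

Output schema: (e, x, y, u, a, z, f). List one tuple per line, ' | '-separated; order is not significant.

Row counts bottom-up:
  T → 6
  R → 5
  (T ⋈[e=f] R) → 4
  ρ[a/f]((T ⋈[e=f] R)) → 4
  R → 5
  ρ[z/u](R) → 5
  (ρ[a/f]((T ⋈[e=f] R)) ⋈[e=f] ρ[z/u](R)) → 4

== RESULT ==
e | x | y | u | a | z | f
4 | q | p | t | 4 | t | 4
4 | r | r | t | 4 | t | 4
4 | t | q | t | 4 | t | 4
5 | p | s | r | 5 | r | 5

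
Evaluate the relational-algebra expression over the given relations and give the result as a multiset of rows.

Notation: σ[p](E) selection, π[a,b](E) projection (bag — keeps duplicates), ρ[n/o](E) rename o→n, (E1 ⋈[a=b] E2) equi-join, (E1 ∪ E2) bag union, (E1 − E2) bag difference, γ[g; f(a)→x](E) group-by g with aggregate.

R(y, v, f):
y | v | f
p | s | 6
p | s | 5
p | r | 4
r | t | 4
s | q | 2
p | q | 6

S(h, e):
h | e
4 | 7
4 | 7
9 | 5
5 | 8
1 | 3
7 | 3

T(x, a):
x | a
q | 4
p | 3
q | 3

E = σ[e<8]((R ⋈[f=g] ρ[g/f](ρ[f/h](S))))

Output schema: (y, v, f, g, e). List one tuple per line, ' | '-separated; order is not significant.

Per-node cardinality:
  R → 6
  S → 6
  ρ[f/h](S) → 6
  ρ[g/f](ρ[f/h](S)) → 6
  (R ⋈[f=g] ρ[g/f](ρ[f/h](S))) → 5
  σ[e<8]((R ⋈[f=g] ρ[g/f](ρ[f/h](S)))) → 4

== RESULT ==
y | v | f | g | e
p | r | 4 | 4 | 7
p | r | 4 | 4 | 7
r | t | 4 | 4 | 7
r | t | 4 | 4 | 7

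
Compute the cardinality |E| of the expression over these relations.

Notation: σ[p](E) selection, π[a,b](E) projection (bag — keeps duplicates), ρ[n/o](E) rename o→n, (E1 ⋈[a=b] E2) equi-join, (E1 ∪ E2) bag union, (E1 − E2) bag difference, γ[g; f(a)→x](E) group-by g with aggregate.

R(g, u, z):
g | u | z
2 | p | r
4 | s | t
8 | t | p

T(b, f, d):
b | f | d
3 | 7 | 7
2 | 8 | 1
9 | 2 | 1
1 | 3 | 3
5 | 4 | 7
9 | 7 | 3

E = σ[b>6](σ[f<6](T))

Stepwise |·|:
  T → 6
  σ[f<6](T) → 3
  σ[b>6](σ[f<6](T)) → 1

|E| = 1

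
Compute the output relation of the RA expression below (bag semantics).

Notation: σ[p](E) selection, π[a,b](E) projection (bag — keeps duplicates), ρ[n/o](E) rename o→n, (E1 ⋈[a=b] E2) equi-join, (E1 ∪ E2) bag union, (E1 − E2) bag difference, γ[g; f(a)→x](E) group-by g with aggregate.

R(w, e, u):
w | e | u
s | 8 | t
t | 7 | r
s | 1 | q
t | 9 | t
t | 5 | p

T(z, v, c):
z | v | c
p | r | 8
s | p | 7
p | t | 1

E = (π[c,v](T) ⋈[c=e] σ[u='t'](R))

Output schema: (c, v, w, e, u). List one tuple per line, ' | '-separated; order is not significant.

Subexpression sizes:
  T → 3
  π[c,v](T) → 3
  R → 5
  σ[u='t'](R) → 2
  (π[c,v](T) ⋈[c=e] σ[u='t'](R)) → 1

== RESULT ==
c | v | w | e | u
8 | r | s | 8 | t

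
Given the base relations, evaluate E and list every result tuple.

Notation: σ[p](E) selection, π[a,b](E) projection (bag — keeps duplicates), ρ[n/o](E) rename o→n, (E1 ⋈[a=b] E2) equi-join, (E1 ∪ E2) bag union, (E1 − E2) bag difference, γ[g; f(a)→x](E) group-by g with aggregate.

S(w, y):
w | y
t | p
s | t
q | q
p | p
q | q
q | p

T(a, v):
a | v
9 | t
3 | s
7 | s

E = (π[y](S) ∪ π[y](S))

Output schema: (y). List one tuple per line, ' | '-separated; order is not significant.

Stepwise |·|:
  S → 6
  π[y](S) → 6
  S → 6
  π[y](S) → 6
  (π[y](S) ∪ π[y](S)) → 12

== RESULT ==
y
p
p
p
p
p
p
q
q
q
q
t
t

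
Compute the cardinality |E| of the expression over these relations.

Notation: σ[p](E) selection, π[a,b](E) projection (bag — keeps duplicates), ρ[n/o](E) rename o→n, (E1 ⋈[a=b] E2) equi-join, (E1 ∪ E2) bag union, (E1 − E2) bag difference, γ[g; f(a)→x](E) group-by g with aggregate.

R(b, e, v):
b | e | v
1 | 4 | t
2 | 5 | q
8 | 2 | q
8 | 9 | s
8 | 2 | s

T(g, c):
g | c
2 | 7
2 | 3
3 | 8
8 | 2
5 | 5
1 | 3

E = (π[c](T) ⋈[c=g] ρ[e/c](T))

Per-node cardinality:
  T → 6
  π[c](T) → 6
  T → 6
  ρ[e/c](T) → 6
  (π[c](T) ⋈[c=g] ρ[e/c](T)) → 6

|E| = 6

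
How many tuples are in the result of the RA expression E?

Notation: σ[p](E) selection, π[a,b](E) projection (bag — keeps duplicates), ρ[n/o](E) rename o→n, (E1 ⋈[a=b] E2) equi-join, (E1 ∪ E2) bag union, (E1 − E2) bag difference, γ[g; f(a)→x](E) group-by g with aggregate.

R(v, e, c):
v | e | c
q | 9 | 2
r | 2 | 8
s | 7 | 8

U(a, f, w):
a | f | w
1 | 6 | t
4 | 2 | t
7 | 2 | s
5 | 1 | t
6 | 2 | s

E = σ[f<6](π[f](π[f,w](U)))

Row counts bottom-up:
  U → 5
  π[f,w](U) → 5
  π[f](π[f,w](U)) → 5
  σ[f<6](π[f](π[f,w](U))) → 4

|E| = 4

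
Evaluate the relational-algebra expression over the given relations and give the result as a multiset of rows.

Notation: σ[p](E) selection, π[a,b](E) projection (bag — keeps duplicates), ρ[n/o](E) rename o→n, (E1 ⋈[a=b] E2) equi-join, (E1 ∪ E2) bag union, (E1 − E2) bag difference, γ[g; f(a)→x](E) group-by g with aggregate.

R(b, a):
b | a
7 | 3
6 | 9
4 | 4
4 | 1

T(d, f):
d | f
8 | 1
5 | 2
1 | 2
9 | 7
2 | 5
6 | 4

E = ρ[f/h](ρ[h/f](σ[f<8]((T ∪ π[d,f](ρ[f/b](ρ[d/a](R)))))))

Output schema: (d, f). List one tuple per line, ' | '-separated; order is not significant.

Per-node cardinality:
  T → 6
  R → 4
  ρ[d/a](R) → 4
  ρ[f/b](ρ[d/a](R)) → 4
  π[d,f](ρ[f/b](ρ[d/a](R))) → 4
  (T ∪ π[d,f](ρ[f/b](ρ[d/a](R)))) → 10
  σ[f<8]((T ∪ π[d,f](ρ[f/b](ρ[d/a](R))))) → 10
  ρ[h/f](σ[f<8]((T ∪ π[d,f](ρ[f/b](ρ[d/a](R)))))) → 10
  ρ[f/h](ρ[h/f](σ[f<8]((T ∪ π[d,f](ρ[f/b](ρ[d/a](R))))))) → 10

== RESULT ==
d | f
1 | 2
1 | 4
2 | 5
3 | 7
4 | 4
5 | 2
6 | 4
8 | 1
9 | 6
9 | 7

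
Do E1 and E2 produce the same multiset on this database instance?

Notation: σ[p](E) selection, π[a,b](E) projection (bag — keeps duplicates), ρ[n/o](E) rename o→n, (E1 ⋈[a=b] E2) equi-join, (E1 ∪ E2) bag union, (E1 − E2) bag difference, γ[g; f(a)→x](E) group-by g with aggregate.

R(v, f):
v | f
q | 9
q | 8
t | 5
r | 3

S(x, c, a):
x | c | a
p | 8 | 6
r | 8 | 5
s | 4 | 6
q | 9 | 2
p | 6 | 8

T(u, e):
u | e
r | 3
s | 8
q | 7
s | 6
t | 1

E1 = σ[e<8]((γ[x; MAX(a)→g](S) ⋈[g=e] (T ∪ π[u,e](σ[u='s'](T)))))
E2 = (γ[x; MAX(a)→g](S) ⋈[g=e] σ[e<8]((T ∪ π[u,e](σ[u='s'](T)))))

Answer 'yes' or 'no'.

E1 per-node cardinality:
  S → 5
  γ[x; MAX(a)→g](S) → 4
  T → 5
  T → 5
  σ[u='s'](T) → 2
  π[u,e](σ[u='s'](T)) → 2
  (T ∪ π[u,e](σ[u='s'](T))) → 7
  (γ[x; MAX(a)→g](S) ⋈[g=e] (T ∪ π[u,e](σ[u='s'](T)))) → 4
  σ[e<8]((γ[x; MAX(a)→g](S) ⋈[g=e] (T ∪ π[u,e](σ[u='s'](T))))) → 2
E2 per-node cardinality:
  S → 5
  γ[x; MAX(a)→g](S) → 4
  T → 5
  T → 5
  σ[u='s'](T) → 2
  π[u,e](σ[u='s'](T)) → 2
  (T ∪ π[u,e](σ[u='s'](T))) → 7
  σ[e<8]((T ∪ π[u,e](σ[u='s'](T)))) → 5
  (γ[x; MAX(a)→g](S) ⋈[g=e] σ[e<8]((T ∪ π[u,e](σ[u='s'](T))))) → 2

E1 and E2 produce the same multiset:
x | g | u | e
s | 6 | s | 6
s | 6 | s | 6

yes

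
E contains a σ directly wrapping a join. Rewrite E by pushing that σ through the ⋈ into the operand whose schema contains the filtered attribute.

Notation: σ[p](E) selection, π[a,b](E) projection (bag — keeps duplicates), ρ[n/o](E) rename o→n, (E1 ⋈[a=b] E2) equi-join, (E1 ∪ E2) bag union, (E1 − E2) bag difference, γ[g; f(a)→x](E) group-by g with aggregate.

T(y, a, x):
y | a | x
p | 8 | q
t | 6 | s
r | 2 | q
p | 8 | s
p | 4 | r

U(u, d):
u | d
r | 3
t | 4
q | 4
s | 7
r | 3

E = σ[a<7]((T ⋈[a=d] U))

σ filters on a, owned by the left side.
E' = (σ[a<7](T) ⋈[a=d] U)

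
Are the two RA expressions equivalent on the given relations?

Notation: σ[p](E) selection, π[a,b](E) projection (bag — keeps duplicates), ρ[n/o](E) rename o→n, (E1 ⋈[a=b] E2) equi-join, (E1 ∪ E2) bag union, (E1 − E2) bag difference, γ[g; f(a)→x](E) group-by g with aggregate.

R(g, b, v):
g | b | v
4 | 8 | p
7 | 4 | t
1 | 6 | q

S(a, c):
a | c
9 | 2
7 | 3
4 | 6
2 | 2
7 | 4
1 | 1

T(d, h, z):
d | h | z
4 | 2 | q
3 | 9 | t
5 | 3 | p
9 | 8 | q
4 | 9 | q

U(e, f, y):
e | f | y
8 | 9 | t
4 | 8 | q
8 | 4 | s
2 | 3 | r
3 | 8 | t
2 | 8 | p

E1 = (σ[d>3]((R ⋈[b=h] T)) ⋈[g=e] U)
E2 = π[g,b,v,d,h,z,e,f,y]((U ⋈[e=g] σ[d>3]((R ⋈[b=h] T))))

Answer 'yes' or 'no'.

E1 per-node cardinality:
  R → 3
  T → 5
  (R ⋈[b=h] T) → 1
  σ[d>3]((R ⋈[b=h] T)) → 1
  U → 6
  (σ[d>3]((R ⋈[b=h] T)) ⋈[g=e] U) → 1
E2 per-node cardinality:
  U → 6
  R → 3
  T → 5
  (R ⋈[b=h] T) → 1
  σ[d>3]((R ⋈[b=h] T)) → 1
  (U ⋈[e=g] σ[d>3]((R ⋈[b=h] T))) → 1
  π[g,b,v,d,h,z,e,f,y]((U ⋈[e=g] σ[d>3]((R ⋈[b=h] T)))) → 1

E1 and E2 produce the same multiset:
g | b | v | d | h | z | e | f | y
4 | 8 | p | 9 | 8 | q | 4 | 8 | q

yes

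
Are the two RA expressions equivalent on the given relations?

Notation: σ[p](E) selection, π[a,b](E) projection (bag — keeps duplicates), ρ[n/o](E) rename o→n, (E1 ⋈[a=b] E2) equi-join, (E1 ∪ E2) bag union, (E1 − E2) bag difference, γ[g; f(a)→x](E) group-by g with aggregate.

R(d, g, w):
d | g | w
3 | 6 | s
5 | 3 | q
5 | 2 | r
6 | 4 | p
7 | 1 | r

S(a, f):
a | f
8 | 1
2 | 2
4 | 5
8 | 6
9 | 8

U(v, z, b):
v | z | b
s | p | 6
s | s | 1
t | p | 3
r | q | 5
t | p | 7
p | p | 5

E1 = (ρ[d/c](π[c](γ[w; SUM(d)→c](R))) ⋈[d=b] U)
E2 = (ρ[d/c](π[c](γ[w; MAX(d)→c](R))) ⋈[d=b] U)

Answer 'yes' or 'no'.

E1 subexpression sizes:
  R → 5
  γ[w; SUM(d)→c](R) → 4
  π[c](γ[w; SUM(d)→c](R)) → 4
  ρ[d/c](π[c](γ[w; SUM(d)→c](R))) → 4
  U → 6
  (ρ[d/c](π[c](γ[w; SUM(d)→c](R))) ⋈[d=b] U) → 4
E2 subexpression sizes:
  R → 5
  γ[w; MAX(d)→c](R) → 4
  π[c](γ[w; MAX(d)→c](R)) → 4
  ρ[d/c](π[c](γ[w; MAX(d)→c](R))) → 4
  U → 6
  (ρ[d/c](π[c](γ[w; MAX(d)→c](R))) ⋈[d=b] U) → 5

E1 result:
d | v | z | b
3 | t | p | 3
5 | p | p | 5
5 | r | q | 5
6 | s | p | 6
E2 result:
d | v | z | b
3 | t | p | 3
5 | p | p | 5
5 | r | q | 5
6 | s | p | 6
7 | t | p | 7
Witness: (7, 't', 'p', 7) appears 0× in E1 but 1× in E2.

no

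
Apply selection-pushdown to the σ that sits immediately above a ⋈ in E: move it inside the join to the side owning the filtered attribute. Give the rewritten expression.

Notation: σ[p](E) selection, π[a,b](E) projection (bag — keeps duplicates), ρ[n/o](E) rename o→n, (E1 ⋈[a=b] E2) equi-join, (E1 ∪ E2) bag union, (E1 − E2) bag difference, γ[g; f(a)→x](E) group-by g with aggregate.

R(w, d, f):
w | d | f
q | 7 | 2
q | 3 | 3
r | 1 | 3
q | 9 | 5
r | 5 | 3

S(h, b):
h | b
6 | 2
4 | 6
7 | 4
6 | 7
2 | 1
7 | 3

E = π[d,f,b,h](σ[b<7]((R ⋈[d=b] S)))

σ filters on b, owned by the right side.
E' = π[d,f,b,h]((R ⋈[d=b] σ[b<7](S)))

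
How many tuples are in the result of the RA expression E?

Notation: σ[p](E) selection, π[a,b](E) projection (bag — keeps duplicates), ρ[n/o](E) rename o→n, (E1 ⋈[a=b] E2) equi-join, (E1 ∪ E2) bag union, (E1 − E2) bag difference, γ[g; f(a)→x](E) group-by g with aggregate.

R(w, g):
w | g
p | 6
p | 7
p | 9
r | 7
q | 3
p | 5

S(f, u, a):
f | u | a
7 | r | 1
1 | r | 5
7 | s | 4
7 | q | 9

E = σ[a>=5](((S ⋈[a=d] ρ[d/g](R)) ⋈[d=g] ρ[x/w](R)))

Subexpression sizes:
  S → 4
  R → 6
  ρ[d/g](R) → 6
  (S ⋈[a=d] ρ[d/g](R)) → 2
  R → 6
  ρ[x/w](R) → 6
  ((S ⋈[a=d] ρ[d/g](R)) ⋈[d=g] ρ[x/w](R)) → 2
  σ[a>=5](((S ⋈[a=d] ρ[d/g](R)) ⋈[d=g] ρ[x/w](R))) → 2

|E| = 2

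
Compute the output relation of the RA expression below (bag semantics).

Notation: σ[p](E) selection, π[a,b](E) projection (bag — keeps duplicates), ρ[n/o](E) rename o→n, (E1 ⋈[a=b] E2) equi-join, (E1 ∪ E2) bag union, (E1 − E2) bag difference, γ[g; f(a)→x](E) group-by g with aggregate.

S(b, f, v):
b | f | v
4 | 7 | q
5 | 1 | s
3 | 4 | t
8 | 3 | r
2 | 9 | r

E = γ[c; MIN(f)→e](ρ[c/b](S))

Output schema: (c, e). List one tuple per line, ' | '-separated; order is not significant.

Row counts bottom-up:
  S → 5
  ρ[c/b](S) → 5
  γ[c; MIN(f)→e](ρ[c/b](S)) → 5

== RESULT ==
c | e
2 | 9
3 | 4
4 | 7
5 | 1
8 | 3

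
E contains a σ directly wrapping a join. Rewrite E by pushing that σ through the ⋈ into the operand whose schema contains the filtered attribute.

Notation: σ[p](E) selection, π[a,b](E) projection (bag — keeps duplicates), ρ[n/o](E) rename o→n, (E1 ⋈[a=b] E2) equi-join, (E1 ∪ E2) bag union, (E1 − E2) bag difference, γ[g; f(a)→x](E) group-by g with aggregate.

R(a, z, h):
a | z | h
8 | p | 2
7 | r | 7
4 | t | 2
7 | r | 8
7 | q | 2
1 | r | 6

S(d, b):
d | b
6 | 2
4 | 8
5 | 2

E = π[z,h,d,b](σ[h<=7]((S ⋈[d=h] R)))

σ filters on h, owned by the right side.
E' = π[z,h,d,b]((S ⋈[d=h] σ[h<=7](R)))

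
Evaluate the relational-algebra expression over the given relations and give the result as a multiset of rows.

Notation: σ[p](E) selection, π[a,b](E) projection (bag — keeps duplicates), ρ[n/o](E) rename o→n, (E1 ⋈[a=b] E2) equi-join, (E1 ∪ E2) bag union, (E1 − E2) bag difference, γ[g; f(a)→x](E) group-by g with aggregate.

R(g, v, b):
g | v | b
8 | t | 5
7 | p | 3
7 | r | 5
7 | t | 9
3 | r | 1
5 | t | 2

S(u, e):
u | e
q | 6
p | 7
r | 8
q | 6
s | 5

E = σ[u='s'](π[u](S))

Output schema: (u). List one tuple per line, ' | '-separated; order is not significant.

Per-node cardinality:
  S → 5
  π[u](S) → 5
  σ[u='s'](π[u](S)) → 1

== RESULT ==
u
s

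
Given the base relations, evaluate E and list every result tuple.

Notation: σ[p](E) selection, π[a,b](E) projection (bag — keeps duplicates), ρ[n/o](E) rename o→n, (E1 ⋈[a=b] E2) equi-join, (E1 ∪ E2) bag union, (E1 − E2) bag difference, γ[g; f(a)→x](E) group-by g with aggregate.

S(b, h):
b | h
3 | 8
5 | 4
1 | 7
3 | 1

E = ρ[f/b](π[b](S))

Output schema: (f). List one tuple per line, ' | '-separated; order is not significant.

Row counts bottom-up:
  S → 4
  π[b](S) → 4
  ρ[f/b](π[b](S)) → 4

== RESULT ==
f
1
3
3
5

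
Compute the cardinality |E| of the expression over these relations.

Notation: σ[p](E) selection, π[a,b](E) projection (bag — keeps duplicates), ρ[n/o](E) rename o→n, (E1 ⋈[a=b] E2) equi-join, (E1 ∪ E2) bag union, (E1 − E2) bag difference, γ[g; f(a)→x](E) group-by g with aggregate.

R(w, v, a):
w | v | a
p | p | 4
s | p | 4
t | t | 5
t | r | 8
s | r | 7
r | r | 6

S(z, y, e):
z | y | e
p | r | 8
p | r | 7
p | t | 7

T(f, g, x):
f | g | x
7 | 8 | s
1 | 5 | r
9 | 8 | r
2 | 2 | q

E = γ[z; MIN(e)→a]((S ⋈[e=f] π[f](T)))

Stepwise |·|:
  S → 3
  T → 4
  π[f](T) → 4
  (S ⋈[e=f] π[f](T)) → 2
  γ[z; MIN(e)→a]((S ⋈[e=f] π[f](T))) → 1

|E| = 1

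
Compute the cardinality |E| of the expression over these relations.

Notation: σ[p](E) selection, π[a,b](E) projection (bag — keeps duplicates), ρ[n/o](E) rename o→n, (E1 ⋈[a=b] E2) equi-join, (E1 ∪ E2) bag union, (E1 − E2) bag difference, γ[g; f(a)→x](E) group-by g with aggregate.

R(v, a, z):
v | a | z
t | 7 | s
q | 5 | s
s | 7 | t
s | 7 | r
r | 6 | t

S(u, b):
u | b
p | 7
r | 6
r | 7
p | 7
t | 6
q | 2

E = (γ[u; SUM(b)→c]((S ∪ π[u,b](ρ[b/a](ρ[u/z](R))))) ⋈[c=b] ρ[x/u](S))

Per-node cardinality:
  S → 6
  R → 5
  ρ[u/z](R) → 5
  ρ[b/a](ρ[u/z](R)) → 5
  π[u,b](ρ[b/a](ρ[u/z](R))) → 5
  (S ∪ π[u,b](ρ[b/a](ρ[u/z](R)))) → 11
  γ[u; SUM(b)→c]((S ∪ π[u,b](ρ[b/a](ρ[u/z](R))))) → 5
  S → 6
  ρ[x/u](S) → 6
  (γ[u; SUM(b)→c]((S ∪ π[u,b](ρ[b/a](ρ[u/z](R))))) ⋈[c=b] ρ[x/u](S)) → 1

|E| = 1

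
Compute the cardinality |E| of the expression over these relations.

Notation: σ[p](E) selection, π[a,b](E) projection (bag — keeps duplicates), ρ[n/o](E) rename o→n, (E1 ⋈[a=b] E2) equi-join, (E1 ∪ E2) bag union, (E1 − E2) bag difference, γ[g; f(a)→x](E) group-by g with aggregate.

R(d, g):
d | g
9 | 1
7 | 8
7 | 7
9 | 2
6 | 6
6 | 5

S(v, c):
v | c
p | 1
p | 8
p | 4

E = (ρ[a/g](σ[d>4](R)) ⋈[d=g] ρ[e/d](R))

Per-node cardinality:
  R → 6
  σ[d>4](R) → 6
  ρ[a/g](σ[d>4](R)) → 6
  R → 6
  ρ[e/d](R) → 6
  (ρ[a/g](σ[d>4](R)) ⋈[d=g] ρ[e/d](R)) → 4

|E| = 4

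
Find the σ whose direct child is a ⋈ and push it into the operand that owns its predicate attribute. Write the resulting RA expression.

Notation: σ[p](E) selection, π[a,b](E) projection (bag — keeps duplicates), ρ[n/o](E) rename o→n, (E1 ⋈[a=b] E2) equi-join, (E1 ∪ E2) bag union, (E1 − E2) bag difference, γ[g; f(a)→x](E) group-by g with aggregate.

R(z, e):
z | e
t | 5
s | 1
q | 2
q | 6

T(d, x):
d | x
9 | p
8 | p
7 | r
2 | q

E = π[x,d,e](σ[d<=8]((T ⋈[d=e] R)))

σ filters on d, owned by the left side.
E' = π[x,d,e]((σ[d<=8](T) ⋈[d=e] R))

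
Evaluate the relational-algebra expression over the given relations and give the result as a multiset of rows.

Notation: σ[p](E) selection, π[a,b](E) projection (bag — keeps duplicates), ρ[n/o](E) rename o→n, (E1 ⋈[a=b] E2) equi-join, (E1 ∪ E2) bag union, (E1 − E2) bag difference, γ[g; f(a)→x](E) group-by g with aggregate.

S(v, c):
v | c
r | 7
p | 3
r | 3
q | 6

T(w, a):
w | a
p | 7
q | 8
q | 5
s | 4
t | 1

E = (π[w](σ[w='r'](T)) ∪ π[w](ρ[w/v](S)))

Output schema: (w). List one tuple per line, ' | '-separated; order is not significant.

Row counts bottom-up:
  T → 5
  σ[w='r'](T) → 0
  π[w](σ[w='r'](T)) → 0
  S → 4
  ρ[w/v](S) → 4
  π[w](ρ[w/v](S)) → 4
  (π[w](σ[w='r'](T)) ∪ π[w](ρ[w/v](S))) → 4

== RESULT ==
w
p
q
r
r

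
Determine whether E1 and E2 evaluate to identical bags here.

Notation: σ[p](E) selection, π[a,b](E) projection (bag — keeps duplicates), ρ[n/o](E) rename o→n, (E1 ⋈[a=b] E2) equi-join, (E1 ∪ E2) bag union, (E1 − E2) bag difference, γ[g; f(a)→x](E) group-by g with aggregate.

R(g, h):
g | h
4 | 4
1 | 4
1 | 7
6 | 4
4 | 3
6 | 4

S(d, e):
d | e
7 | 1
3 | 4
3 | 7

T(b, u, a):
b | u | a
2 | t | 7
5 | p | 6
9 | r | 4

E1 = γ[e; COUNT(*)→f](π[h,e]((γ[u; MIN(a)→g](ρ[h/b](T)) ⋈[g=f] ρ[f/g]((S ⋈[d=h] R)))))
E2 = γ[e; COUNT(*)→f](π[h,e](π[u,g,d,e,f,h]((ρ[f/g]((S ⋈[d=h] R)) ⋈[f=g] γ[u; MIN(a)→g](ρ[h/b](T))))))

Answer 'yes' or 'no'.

E1 stepwise |·|:
  T → 3
  ρ[h/b](T) → 3
  γ[u; MIN(a)→g](ρ[h/b](T)) → 3
  S → 3
  R → 6
  (S ⋈[d=h] R) → 3
  ρ[f/g]((S ⋈[d=h] R)) → 3
  (γ[u; MIN(a)→g](ρ[h/b](T)) ⋈[g=f] ρ[f/g]((S ⋈[d=h] R))) → 2
  π[h,e]((γ[u; MIN(a)→g](ρ[h/b](T)) ⋈[g=f] ρ[f/g]((S ⋈[d=h] R)))) → 2
  γ[e; COUNT(*)→f](π[h,e]((γ[u; MIN(a)→g](ρ[h/b](T)) ⋈[g=f] ρ[f/g]((S ⋈[d=h] R))))) → 2
E2 stepwise |·|:
  S → 3
  R → 6
  (S ⋈[d=h] R) → 3
  ρ[f/g]((S ⋈[d=h] R)) → 3
  T → 3
  ρ[h/b](T) → 3
  γ[u; MIN(a)→g](ρ[h/b](T)) → 3
  (ρ[f/g]((S ⋈[d=h] R)) ⋈[f=g] γ[u; MIN(a)→g](ρ[h/b](T))) → 2
  π[u,g,d,e,f,h]((ρ[f/g]((S ⋈[d=h] R)) ⋈[f=g] γ[u; MIN(a)→g](ρ[h/b](T)))) → 2
  π[h,e](π[u,g,d,e,f,h]((ρ[f/g]((S ⋈[d=h] R)) ⋈[f=g] γ[u; MIN(a)→g](ρ[h/b](T))))) → 2
  γ[e; COUNT(*)→f](π[h,e](π[u,g,d,e,f,h]((ρ[f/g]((S ⋈[d=h] R)) ⋈[f=g] γ[u; MIN(a)→g](ρ[h/b](T)))))) → 2

E1 and E2 produce the same multiset:
e | f
4 | 1
7 | 1

yes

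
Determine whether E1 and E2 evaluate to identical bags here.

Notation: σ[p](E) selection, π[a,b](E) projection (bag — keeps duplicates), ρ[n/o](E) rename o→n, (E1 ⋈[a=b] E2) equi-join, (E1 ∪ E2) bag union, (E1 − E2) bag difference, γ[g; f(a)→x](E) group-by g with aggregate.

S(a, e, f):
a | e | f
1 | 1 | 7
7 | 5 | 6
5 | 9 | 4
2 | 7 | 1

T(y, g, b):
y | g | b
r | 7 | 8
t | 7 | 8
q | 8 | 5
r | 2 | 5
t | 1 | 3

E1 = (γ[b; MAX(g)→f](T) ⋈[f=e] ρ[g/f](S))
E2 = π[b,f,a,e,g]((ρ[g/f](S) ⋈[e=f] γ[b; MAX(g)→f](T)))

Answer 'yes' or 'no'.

E1 stepwise |·|:
  T → 5
  γ[b; MAX(g)→f](T) → 3
  S → 4
  ρ[g/f](S) → 4
  (γ[b; MAX(g)→f](T) ⋈[f=e] ρ[g/f](S)) → 2
E2 stepwise |·|:
  S → 4
  ρ[g/f](S) → 4
  T → 5
  γ[b; MAX(g)→f](T) → 3
  (ρ[g/f](S) ⋈[e=f] γ[b; MAX(g)→f](T)) → 2
  π[b,f,a,e,g]((ρ[g/f](S) ⋈[e=f] γ[b; MAX(g)→f](T))) → 2

E1 and E2 produce the same multiset:
b | f | a | e | g
3 | 1 | 1 | 1 | 7
8 | 7 | 2 | 7 | 1

yes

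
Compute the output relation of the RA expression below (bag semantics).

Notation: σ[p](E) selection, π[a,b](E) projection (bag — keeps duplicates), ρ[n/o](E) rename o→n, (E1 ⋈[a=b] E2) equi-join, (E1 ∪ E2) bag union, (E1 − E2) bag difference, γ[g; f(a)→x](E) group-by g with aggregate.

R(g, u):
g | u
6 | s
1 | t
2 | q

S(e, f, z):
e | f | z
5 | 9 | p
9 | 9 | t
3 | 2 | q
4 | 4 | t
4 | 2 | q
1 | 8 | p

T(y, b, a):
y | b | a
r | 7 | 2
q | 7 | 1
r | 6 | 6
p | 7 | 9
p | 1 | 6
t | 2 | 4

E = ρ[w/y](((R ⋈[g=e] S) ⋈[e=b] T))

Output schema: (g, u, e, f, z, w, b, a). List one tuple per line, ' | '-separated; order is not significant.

Row counts bottom-up:
  R → 3
  S → 6
  (R ⋈[g=e] S) → 1
  T → 6
  ((R ⋈[g=e] S) ⋈[e=b] T) → 1
  ρ[w/y](((R ⋈[g=e] S) ⋈[e=b] T)) → 1

== RESULT ==
g | u | e | f | z | w | b | a
1 | t | 1 | 8 | p | p | 1 | 6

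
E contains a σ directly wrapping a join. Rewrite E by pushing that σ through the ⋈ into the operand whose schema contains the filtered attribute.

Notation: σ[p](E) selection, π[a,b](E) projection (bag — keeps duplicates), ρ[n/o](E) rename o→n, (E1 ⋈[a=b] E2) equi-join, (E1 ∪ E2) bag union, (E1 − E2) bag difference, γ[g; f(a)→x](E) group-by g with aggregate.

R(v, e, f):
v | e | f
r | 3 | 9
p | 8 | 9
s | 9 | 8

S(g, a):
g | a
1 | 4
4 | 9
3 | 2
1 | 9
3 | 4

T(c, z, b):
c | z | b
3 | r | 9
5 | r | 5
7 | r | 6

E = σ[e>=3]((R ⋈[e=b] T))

σ filters on e, owned by the left side.
E' = (σ[e>=3](R) ⋈[e=b] T)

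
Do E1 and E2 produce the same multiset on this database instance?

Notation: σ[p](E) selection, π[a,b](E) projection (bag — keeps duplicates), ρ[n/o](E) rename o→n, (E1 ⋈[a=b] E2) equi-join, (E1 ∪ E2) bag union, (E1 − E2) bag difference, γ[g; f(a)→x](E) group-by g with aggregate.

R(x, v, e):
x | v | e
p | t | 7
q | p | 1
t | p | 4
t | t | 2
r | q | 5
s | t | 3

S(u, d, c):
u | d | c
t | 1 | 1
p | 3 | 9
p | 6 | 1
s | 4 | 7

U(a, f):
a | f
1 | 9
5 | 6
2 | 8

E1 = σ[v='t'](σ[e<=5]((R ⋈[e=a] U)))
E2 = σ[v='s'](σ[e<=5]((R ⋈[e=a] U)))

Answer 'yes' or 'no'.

E1 subexpression sizes:
  R → 6
  U → 3
  (R ⋈[e=a] U) → 3
  σ[e<=5]((R ⋈[e=a] U)) → 3
  σ[v='t'](σ[e<=5]((R ⋈[e=a] U))) → 1
E2 subexpression sizes:
  R → 6
  U → 3
  (R ⋈[e=a] U) → 3
  σ[e<=5]((R ⋈[e=a] U)) → 3
  σ[v='s'](σ[e<=5]((R ⋈[e=a] U))) → 0

E1 result:
x | v | e | a | f
t | t | 2 | 2 | 8
E2 result:
x | v | e | a | f
(0 rows)
Witness: ('t', 't', 2, 2, 8) appears 1× in E1 but 0× in E2.

no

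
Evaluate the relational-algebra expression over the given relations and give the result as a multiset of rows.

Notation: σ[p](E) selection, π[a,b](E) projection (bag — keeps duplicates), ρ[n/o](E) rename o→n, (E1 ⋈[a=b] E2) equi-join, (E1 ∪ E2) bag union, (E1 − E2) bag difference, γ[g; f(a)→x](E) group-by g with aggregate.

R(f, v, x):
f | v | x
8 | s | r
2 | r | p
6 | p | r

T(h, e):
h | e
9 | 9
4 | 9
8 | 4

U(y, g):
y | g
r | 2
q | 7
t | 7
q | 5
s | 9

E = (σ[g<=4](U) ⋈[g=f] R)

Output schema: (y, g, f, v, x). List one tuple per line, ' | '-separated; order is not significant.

Row counts bottom-up:
  U → 5
  σ[g<=4](U) → 1
  R → 3
  (σ[g<=4](U) ⋈[g=f] R) → 1

== RESULT ==
y | g | f | v | x
r | 2 | 2 | r | p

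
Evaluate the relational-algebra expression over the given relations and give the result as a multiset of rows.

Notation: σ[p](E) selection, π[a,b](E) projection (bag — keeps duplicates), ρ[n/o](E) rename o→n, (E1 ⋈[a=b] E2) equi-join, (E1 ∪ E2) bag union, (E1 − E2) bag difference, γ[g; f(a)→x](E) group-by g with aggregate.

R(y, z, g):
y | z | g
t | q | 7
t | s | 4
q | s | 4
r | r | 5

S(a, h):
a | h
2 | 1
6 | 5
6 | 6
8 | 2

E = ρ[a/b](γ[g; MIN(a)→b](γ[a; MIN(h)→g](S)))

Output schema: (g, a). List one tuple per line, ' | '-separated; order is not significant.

Row counts bottom-up:
  S → 4
  γ[a; MIN(h)→g](S) → 3
  γ[g; MIN(a)→b](γ[a; MIN(h)→g](S)) → 3
  ρ[a/b](γ[g; MIN(a)→b](γ[a; MIN(h)→g](S))) → 3

== RESULT ==
g | a
1 | 2
2 | 8
5 | 6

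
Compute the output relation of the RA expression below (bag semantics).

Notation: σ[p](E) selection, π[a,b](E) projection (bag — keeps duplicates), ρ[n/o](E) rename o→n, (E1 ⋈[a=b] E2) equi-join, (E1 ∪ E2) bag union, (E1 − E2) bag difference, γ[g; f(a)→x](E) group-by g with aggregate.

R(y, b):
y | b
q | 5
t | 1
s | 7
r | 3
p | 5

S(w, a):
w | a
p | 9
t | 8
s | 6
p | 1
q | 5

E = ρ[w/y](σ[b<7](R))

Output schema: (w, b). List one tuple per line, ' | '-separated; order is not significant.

Subexpression sizes:
  R → 5
  σ[b<7](R) → 4
  ρ[w/y](σ[b<7](R)) → 4

== RESULT ==
w | b
p | 5
q | 5
r | 3
t | 1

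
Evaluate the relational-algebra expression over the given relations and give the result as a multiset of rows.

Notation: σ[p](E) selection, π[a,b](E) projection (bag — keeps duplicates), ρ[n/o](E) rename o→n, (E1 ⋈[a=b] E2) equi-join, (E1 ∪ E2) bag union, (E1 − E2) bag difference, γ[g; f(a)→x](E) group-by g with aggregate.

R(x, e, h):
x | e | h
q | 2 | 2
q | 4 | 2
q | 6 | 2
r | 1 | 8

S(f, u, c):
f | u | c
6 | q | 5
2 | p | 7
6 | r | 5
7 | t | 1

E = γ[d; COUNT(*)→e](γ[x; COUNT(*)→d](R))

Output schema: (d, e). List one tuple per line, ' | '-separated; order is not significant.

Stepwise |·|:
  R → 4
  γ[x; COUNT(*)→d](R) → 2
  γ[d; COUNT(*)→e](γ[x; COUNT(*)→d](R)) → 2

== RESULT ==
d | e
1 | 1
3 | 1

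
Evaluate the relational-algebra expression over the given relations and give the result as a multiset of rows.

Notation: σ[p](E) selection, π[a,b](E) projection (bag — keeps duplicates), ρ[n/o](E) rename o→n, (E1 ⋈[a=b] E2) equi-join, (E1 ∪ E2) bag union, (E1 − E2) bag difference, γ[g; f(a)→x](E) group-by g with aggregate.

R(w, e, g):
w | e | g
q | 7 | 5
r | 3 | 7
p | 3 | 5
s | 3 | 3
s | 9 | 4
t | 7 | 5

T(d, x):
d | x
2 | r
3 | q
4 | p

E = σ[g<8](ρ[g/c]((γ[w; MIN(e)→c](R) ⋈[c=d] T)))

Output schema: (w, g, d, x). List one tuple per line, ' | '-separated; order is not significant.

Per-node cardinality:
  R → 6
  γ[w; MIN(e)→c](R) → 5
  T → 3
  (γ[w; MIN(e)→c](R) ⋈[c=d] T) → 3
  ρ[g/c]((γ[w; MIN(e)→c](R) ⋈[c=d] T)) → 3
  σ[g<8](ρ[g/c]((γ[w; MIN(e)→c](R) ⋈[c=d] T))) → 3

== RESULT ==
w | g | d | x
p | 3 | 3 | q
r | 3 | 3 | q
s | 3 | 3 | q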